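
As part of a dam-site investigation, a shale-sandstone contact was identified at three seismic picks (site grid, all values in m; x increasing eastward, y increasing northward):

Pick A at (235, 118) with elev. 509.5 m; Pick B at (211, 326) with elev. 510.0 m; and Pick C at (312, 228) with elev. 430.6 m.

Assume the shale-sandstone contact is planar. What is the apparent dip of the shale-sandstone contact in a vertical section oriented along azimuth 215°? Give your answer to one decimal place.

30.4°

Let the plane be z = a·x + b·y + c.
Pick B−Pick A: −24a + 208b = 0.5;  Pick C−Pick A: 77a + 110b = −78.9.
Solving gives a = −0.88262, b = −0.09944.
Unit vector along 215° is (sin 215°, cos 215°) = (-0.5736, -0.8192).
Slope in that direction = a·(-0.5736) + b·(-0.8192) = 0.58771.
Apparent dip = arctan|0.58771| = 30.4° (true dip is 41.6°, so apparent ≤ true as expected).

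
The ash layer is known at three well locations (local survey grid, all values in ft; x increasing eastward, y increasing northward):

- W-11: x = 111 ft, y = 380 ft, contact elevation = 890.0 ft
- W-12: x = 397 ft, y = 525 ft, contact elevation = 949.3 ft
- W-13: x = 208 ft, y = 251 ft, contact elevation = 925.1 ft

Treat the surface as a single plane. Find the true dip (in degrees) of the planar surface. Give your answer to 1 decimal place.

14.8°

Two edge vectors: W-11→W-12 = (286, 145, 59.3), W-11→W-13 = (97, -129, 35.1).
Normal n = (W-11→W-12) × (W-11→W-13) = (12739.2, -4286.5, -50959).
So ∂z/∂x = −n_x/n_z = 0.24999 and ∂z/∂y = −n_y/n_z = −0.08412.
Gradient magnitude |∇z| = √(a² + b²) = √(0.06249 + 0.00708) = 0.26376.
True dip = arctan(0.26376) = 14.8°, dipping toward WNW (azimuth ≈ 289°).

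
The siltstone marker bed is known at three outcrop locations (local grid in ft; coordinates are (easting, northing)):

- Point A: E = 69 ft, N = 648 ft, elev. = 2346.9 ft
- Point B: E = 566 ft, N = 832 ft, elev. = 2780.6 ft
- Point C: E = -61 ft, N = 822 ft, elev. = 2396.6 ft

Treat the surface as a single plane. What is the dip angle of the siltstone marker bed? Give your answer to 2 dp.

Let the plane be z = a·E + b·N + c.
Point B−Point A: 497a + 184b = 433.7;  Point C−Point A: −130a + 174b = 49.7.
Solving gives a = 0.60073, b = 0.73445.
Gradient magnitude |∇z| = √(a² + b²) = √(0.36087 + 0.53942) = 0.94884.
True dip = arctan(0.94884) = 43.50°, dipping toward SW (azimuth ≈ 219°).

43.50°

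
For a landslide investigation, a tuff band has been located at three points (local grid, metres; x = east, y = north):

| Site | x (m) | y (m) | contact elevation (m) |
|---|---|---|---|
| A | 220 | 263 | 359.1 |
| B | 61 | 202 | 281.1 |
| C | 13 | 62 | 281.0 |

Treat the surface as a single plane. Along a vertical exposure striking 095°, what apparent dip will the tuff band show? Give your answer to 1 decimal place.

30.1°

Let the plane be z = a·x + b·y + c.
B−A: −159a − 61b = −78;  C−A: −207a − 201b = −78.1.
Solving gives a = 0.56455, b = −0.19285.
Unit vector along 095° is (sin 95°, cos 95°) = (0.9962, -0.0872).
Slope in that direction = a·(0.9962) + b·(-0.0872) = 0.57921.
Apparent dip = arctan|0.57921| = 30.1° (true dip is 30.8°, so apparent ≤ true as expected).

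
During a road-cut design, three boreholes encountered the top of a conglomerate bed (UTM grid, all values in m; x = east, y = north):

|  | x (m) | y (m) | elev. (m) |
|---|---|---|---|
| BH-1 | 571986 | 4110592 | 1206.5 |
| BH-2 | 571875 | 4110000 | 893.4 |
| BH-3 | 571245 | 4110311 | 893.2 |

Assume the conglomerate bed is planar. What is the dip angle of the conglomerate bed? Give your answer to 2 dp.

28.37°

Let the plane be z = a·x + b·y + c.
BH-2−BH-1: −111a − 592b = −313.1;  BH-3−BH-1: −741a − 281b = −313.3.
Solving gives a = 0.23926, b = 0.48402.
Gradient magnitude |∇z| = √(a² + b²) = √(0.05724 + 0.23428) = 0.53993.
True dip = arctan(0.53993) = 28.37°, dipping toward SSW (azimuth ≈ 206°).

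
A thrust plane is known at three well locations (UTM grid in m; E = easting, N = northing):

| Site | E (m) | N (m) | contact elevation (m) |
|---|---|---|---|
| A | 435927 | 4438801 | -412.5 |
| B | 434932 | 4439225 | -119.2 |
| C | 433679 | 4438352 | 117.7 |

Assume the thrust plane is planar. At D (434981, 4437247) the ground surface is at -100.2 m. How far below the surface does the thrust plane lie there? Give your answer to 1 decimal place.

Let the plane be z = a·E + b·N + c.
B−A: −995a + 424b = 293.3;  C−A: −2248a − 449b = 530.2.
Solving gives a = −0.254657274, b = 0.094141539.
Then c = -412.5 − a·435927 − b·4438801 = −307276.08.
At (434981, 4437247): z_contact = −110771.08 + 417729.26 − 307276.08 = -317.89 m.
Depth below ground = -100.2 − (-317.89) = 217.7 m.

217.7 m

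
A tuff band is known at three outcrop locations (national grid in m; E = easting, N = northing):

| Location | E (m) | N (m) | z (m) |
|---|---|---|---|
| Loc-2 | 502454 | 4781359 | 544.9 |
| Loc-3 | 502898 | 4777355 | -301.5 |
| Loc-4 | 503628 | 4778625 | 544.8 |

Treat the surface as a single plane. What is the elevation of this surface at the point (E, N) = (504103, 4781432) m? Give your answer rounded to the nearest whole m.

1660 m

Let the plane be z = a·E + b·N + c.
Loc-3−Loc-2: 444a − 4004b = −846.4;  Loc-4−Loc-2: 1174a − 2734b = −0.1.
Solving gives a = 0.66354744, b = 0.28496880.
Then c = 544.9 − a·502454 − b·4781359 = −1695395.28.
At (504103, 4781432): z = 334496.3 + 1362558.9 − 1695395.28 = 1659.9 m.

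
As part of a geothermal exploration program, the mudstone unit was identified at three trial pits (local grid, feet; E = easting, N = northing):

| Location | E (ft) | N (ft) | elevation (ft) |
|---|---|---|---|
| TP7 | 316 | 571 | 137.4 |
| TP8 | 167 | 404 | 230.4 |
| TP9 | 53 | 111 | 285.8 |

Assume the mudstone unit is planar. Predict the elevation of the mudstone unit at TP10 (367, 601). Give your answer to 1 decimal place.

103.0 ft

Two edge vectors: TP7→TP8 = (-149, -167, 93), TP7→TP9 = (-263, -460, 148.4).
Normal n = (TP7→TP8) × (TP7→TP9) = (17997.2, -2347.4, 24619).
So ∂z/∂E = −n_x/n_z = −0.73103 and ∂z/∂N = −n_y/n_z = 0.09535.
Intercept c from TP7: 137.4 + 231.01 − 54.44 = 313.96.
At (367, 601): z = −268.3 + 57.3 + 313.96 = 103.0 ft.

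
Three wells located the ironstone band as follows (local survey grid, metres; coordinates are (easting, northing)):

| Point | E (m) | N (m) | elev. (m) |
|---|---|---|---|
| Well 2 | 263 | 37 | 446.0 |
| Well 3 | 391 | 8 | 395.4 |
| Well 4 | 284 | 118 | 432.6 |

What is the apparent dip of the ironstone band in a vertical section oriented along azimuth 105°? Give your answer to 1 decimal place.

20.8°

Let the plane be z = a·E + b·N + c.
Well 3−Well 2: 128a − 29b = −50.6;  Well 4−Well 2: 21a + 81b = −13.4.
Solving gives a = −0.40878, b = −0.05945.
Unit vector along 105° is (sin 105°, cos 105°) = (0.9659, -0.2588).
Slope in that direction = a·(0.9659) + b·(-0.2588) = −0.37947.
Apparent dip = arctan|0.37947| = 20.8° (true dip is 22.4°, so apparent ≤ true as expected).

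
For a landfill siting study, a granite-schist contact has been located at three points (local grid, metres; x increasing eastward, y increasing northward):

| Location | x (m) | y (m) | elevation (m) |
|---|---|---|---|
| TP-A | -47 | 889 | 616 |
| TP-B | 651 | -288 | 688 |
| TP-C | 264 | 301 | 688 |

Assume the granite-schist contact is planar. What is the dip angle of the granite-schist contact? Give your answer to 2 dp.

Let the plane be z = a·x + b·y + c.
TP-B−TP-A: 698a − 1177b = 72;  TP-C−TP-A: 311a − 588b = 72.
Solving gives a = −0.95563, b = −0.62789.
Gradient magnitude |∇z| = √(a² + b²) = √(0.91323 + 0.39425) = 1.14345.
True dip = arctan(1.14345) = 48.83°, dipping toward ENE (azimuth ≈ 057°).

48.83°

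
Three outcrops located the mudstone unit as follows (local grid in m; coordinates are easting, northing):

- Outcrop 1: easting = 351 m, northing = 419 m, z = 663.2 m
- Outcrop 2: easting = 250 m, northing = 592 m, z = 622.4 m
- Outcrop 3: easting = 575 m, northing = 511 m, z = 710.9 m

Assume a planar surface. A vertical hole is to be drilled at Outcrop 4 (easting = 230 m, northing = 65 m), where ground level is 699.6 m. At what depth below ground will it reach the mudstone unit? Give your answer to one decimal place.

34.8 m

Two edge vectors: Outcrop 1→Outcrop 2 = (-101, 173, -40.8), Outcrop 1→Outcrop 3 = (224, 92, 47.7).
Normal n = (Outcrop 1→Outcrop 2) × (Outcrop 1→Outcrop 3) = (12005.7, -4321.5, -48044).
So ∂z/∂easting = −n_x/n_z = 0.24989 and ∂z/∂northing = −n_y/n_z = −0.08995.
Intercept c from Outcrop 1: 663.2 − 87.71 + 37.69 = 613.18.
At (230, 65): z_contact = 57.47 − 5.85 + 613.18 = 664.81 m.
Depth below ground = 699.6 − 664.81 = 34.8 m.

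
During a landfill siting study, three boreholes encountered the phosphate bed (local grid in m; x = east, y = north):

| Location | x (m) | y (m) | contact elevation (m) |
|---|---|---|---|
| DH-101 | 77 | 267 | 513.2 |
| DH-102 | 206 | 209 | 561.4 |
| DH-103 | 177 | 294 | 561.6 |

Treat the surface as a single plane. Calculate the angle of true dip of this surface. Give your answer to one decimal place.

Let the plane be z = a·x + b·y + c.
DH-102−DH-101: 129a − 58b = 48.2;  DH-103−DH-101: 100a + 27b = 48.4.
Solving gives a = 0.44259, b = 0.15336.
Gradient magnitude |∇z| = √(a² + b²) = √(0.19589 + 0.02352) = 0.46841.
True dip = arctan(0.46841) = 25.1°, dipping toward WSW (azimuth ≈ 251°).

25.1°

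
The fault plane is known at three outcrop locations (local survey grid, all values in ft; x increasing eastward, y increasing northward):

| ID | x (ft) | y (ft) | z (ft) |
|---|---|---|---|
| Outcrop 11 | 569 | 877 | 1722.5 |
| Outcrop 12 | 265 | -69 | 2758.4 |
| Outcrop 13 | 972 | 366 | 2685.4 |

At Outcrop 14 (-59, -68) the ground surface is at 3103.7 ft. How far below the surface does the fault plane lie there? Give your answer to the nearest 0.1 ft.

Two edge vectors: Outcrop 11→Outcrop 12 = (-304, -946, 1035.9), Outcrop 11→Outcrop 13 = (403, -511, 962.9).
Normal n = (Outcrop 11→Outcrop 12) × (Outcrop 11→Outcrop 13) = (-381558.5, 710189.3, 536582).
So ∂z/∂x = −n_x/n_z = 0.71109 and ∂z/∂y = −n_y/n_z = −1.32354.
Intercept c from Outcrop 11: 1722.5 − 404.61 + 1160.75 = 2478.64.
At (-59, -68): z_contact = −41.95 + 90.00 + 2478.64 = 2526.68 ft.
Depth below ground = 3103.7 − 2526.68 = 577.0 ft.

577.0 ft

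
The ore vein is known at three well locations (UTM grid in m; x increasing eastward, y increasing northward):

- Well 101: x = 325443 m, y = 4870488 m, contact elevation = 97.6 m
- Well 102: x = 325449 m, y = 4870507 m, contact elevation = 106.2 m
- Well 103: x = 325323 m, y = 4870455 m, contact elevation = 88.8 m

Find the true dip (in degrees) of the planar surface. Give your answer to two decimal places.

25.34°

Two edge vectors: Well 101→Well 102 = (6, 19, 8.6), Well 101→Well 103 = (-120, -33, -8.8).
Normal n = (Well 101→Well 102) × (Well 101→Well 103) = (116.6, -979.2, 2082).
So ∂z/∂x = −n_x/n_z = −0.05600 and ∂z/∂y = −n_y/n_z = 0.47032.
Gradient magnitude |∇z| = √(a² + b²) = √(0.00314 + 0.22120) = 0.47364.
True dip = arctan(0.47364) = 25.34°, dipping toward S (azimuth ≈ 173°).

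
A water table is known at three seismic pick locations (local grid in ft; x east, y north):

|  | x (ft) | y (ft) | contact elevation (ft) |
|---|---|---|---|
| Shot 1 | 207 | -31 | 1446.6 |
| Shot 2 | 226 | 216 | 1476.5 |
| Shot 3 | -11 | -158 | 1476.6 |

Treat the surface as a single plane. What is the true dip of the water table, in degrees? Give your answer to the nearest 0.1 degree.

14.5°

Let the plane be z = a·x + b·y + c.
Shot 2−Shot 1: 19a + 247b = 29.9;  Shot 3−Shot 1: −218a − 127b = 30.
Solving gives a = −0.21790, b = 0.13781.
Gradient magnitude |∇z| = √(a² + b²) = √(0.04748 + 0.01899) = 0.25782.
True dip = arctan(0.25782) = 14.5°, dipping toward ESE (azimuth ≈ 122°).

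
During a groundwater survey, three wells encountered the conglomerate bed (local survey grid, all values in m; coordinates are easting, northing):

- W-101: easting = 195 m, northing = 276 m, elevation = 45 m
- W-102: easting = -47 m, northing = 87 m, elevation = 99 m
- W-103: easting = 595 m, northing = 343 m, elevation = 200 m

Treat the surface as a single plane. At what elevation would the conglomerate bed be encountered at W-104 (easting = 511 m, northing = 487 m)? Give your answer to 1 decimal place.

Two edge vectors: W-101→W-102 = (-242, -189, 54), W-101→W-103 = (400, 67, 155).
Normal n = (W-101→W-102) × (W-101→W-103) = (-32913, 59110, 59386).
So ∂z/∂easting = −n_x/n_z = 0.55422 and ∂z/∂northing = −n_y/n_z = −0.99535.
Intercept c from W-101: 45 − 108.07 + 274.72 = 211.64.
At (511, 487): z = 283.2 − 484.7 + 211.64 = 10.1 m.

10.1 m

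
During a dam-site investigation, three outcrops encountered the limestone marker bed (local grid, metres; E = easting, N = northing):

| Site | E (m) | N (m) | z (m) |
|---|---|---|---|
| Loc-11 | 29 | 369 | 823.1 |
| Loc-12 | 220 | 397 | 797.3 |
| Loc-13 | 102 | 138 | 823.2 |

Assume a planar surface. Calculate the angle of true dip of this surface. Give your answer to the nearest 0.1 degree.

7.7°

Let the plane be z = a·E + b·N + c.
Loc-12−Loc-11: 191a + 28b = −25.8;  Loc-13−Loc-11: 73a − 231b = 0.1.
Solving gives a = −0.12904, b = −0.04121.
Gradient magnitude |∇z| = √(a² + b²) = √(0.01665 + 0.00170) = 0.13546.
True dip = arctan(0.13546) = 7.7°, dipping toward ENE (azimuth ≈ 072°).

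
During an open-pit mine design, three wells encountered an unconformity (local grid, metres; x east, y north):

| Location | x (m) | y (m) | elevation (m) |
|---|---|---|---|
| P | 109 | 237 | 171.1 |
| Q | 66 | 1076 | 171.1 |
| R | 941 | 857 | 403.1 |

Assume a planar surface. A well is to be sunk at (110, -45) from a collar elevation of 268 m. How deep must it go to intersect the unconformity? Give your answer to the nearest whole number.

Two edge vectors: P→Q = (-43, 839, 0), P→R = (832, 620, 232).
Normal n = (P→Q) × (P→R) = (194648, 9976, -724708).
So ∂z/∂x = −n_x/n_z = 0.26859 and ∂z/∂y = −n_y/n_z = 0.01377.
Intercept c from P: 171.1 − 29.28 − 3.26 = 138.56.
At (110, -45): z_contact = 29.5 − 0.6 + 138.56 = 167.5 m.
Depth below ground = 268 − 167.5 = 101 m.

101 m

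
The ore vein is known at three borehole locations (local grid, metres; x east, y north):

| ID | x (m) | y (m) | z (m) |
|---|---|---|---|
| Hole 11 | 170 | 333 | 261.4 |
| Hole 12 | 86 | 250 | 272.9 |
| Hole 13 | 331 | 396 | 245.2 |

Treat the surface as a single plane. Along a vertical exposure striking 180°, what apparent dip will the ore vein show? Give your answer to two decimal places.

3.48°

Two edge vectors: Hole 11→Hole 12 = (-84, -83, 11.5), Hole 11→Hole 13 = (161, 63, -16.2).
Normal n = (Hole 11→Hole 12) × (Hole 11→Hole 13) = (620.1, 490.7, 8071).
So ∂z/∂x = −n_x/n_z = −0.07683 and ∂z/∂y = −n_y/n_z = −0.06080.
Unit vector along 180° is (sin 180°, cos 180°) = (0.0000, -1.0000).
Slope in that direction = a·(0.0000) + b·(-1.0000) = 0.06080.
Apparent dip = arctan|0.06080| = 3.48° (true dip is 5.6°, so apparent ≤ true as expected).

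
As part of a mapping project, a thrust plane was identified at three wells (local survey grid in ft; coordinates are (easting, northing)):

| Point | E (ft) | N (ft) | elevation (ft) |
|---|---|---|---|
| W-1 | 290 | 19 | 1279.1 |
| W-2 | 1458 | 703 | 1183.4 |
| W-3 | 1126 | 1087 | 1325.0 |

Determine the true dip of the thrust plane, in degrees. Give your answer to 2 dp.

15.63°

Two edge vectors: W-1→W-2 = (1168, 684, -95.7), W-1→W-3 = (836, 1068, 45.9).
Normal n = (W-1→W-2) × (W-1→W-3) = (133603.2, -133616.4, 675600).
So ∂z/∂E = −n_x/n_z = −0.19775 and ∂z/∂N = −n_y/n_z = 0.19777.
Gradient magnitude |∇z| = √(a² + b²) = √(0.03911 + 0.03911) = 0.27968.
True dip = arctan(0.27968) = 15.63°, dipping toward SE (azimuth ≈ 135°).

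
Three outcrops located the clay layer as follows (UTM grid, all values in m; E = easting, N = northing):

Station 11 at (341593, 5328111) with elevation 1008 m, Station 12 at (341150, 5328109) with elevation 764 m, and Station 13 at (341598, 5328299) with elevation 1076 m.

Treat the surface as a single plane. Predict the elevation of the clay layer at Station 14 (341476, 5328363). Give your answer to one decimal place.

1031.2 m

Let the plane be z = a·E + b·N + c.
Station 12−Station 11: −443a − 2b = −244;  Station 13−Station 11: 5a + 188b = 68.
Solving gives a = 0.549223047, b = 0.347095132.
Then c = 1008 − a·341593 − b·5328111 = −2035964.14.
At (341476, 5328363): z = 187546.5 + 1849448.9 − 2035964.14 = 1031.2 m.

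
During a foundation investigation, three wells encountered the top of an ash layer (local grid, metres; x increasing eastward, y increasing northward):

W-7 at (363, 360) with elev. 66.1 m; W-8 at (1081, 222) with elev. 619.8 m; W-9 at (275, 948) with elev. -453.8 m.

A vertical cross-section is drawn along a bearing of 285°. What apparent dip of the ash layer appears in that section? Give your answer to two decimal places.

38.76°

Two edge vectors: W-7→W-8 = (718, -138, 553.7), W-7→W-9 = (-88, 588, -519.9).
Normal n = (W-7→W-8) × (W-7→W-9) = (-253829.4, 324562.6, 410040).
So ∂z/∂x = −n_x/n_z = 0.61904 and ∂z/∂y = −n_y/n_z = −0.79154.
Unit vector along 285° is (sin 285°, cos 285°) = (-0.9659, 0.2588).
Slope in that direction = a·(-0.9659) + b·(0.2588) = −0.80281.
Apparent dip = arctan|0.80281| = 38.76° (true dip is 45.1°, so apparent ≤ true as expected).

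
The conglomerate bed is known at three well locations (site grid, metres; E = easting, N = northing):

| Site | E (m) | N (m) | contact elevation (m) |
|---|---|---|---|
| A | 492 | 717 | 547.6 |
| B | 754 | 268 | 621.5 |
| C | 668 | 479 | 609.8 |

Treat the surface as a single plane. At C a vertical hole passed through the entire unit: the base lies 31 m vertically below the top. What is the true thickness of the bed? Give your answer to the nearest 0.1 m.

Two edge vectors: A→B = (262, -449, 73.9), A→C = (176, -238, 62.2).
Normal n = (A→B) × (A→C) = (-10339.6, -3290, 16668).
So ∂z/∂E = −n_x/n_z = 0.62033 and ∂z/∂N = −n_y/n_z = 0.19738.
|∇z| = √(a²+b²) = 0.65097, so dip δ = arctan(0.65097) = 33.06°.
True thickness = vertical thickness × cos δ = 31 × cos 33.06° = 26.0 m.

26.0 m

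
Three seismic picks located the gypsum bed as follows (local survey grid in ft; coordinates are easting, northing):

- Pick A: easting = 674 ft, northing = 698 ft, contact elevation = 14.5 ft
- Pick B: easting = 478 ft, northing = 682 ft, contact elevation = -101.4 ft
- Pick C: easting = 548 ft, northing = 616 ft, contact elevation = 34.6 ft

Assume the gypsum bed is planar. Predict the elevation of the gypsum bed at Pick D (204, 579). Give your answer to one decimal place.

Two edge vectors: Pick A→Pick B = (-196, -16, -115.9), Pick A→Pick C = (-126, -82, 20.1).
Normal n = (Pick A→Pick B) × (Pick A→Pick C) = (-9825.4, 18543, 14056).
So ∂z/∂easting = −n_x/n_z = 0.69902 and ∂z/∂northing = −n_y/n_z = −1.31922.
Intercept c from Pick A: 14.5 − 471.14 + 920.82 = 464.18.
At (204, 579): z = 142.6 − 763.8 + 464.18 = -157.1 ft.

-157.1 ft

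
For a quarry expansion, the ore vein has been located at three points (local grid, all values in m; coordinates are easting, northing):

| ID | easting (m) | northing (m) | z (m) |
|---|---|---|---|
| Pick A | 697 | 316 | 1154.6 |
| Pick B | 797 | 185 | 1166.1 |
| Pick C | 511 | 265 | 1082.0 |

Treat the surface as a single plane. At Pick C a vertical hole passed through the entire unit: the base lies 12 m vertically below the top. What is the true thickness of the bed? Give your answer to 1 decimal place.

Let the plane be z = a·easting + b·northing + c.
Pick B−Pick A: 100a − 131b = 11.5;  Pick C−Pick A: −186a − 51b = −72.6.
Solving gives a = 0.34267, b = 0.17379.
|∇z| = √(a²+b²) = 0.38422, so dip δ = arctan(0.38422) = 21.02°.
True thickness = vertical thickness × cos δ = 12 × cos 21.02° = 11.2 m.

11.2 m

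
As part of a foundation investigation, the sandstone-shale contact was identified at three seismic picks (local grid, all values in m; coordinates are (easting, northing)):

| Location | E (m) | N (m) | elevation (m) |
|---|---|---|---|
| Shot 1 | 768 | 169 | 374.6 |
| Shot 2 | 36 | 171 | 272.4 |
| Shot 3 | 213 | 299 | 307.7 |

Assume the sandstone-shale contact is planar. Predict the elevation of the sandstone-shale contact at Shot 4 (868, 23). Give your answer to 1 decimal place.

376.6 m

Let the plane be z = a·E + b·N + c.
Shot 2−Shot 1: −732a + 2b = −102.2;  Shot 3−Shot 1: −555a + 130b = −66.9.
Solving gives a = 0.13984, b = 0.08241.
Then c = 374.6 − a·768 − b·169 = 253.27.
At (868, 23): z = 121.4 + 1.9 + 253.27 = 376.6 m.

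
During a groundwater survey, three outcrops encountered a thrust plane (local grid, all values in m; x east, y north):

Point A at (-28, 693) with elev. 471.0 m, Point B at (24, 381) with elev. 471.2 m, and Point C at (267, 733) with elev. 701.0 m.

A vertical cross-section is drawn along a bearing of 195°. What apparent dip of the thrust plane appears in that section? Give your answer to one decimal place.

17.7°

Let the plane be z = a·x + b·y + c.
Point B−Point A: 52a − 312b = 0.2;  Point C−Point A: 295a + 40b = 230.
Solving gives a = 0.76252, b = 0.12644.
Unit vector along 195° is (sin 195°, cos 195°) = (-0.2588, -0.9659).
Slope in that direction = a·(-0.2588) + b·(-0.9659) = −0.31949.
Apparent dip = arctan|0.31949| = 17.7° (true dip is 37.7°, so apparent ≤ true as expected).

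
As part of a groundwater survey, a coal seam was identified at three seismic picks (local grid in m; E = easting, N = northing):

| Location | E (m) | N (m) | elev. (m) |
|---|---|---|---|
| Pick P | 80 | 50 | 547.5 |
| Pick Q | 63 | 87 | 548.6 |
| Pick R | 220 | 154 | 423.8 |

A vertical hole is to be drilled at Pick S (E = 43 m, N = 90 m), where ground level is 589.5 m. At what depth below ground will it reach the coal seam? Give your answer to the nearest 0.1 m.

28.2 m

Let the plane be z = a·E + b·N + c.
Pick Q−Pick P: −17a + 37b = 1.1;  Pick R−Pick P: 140a + 104b = −123.7.
Solving gives a = −0.67520, b = −0.28050.
Then c = 547.5 − a·80 − b·50 = 615.54.
At (43, 90): z_contact = −29.03 − 25.24 + 615.54 = 561.26 m.
Depth below ground = 589.5 − 561.26 = 28.2 m.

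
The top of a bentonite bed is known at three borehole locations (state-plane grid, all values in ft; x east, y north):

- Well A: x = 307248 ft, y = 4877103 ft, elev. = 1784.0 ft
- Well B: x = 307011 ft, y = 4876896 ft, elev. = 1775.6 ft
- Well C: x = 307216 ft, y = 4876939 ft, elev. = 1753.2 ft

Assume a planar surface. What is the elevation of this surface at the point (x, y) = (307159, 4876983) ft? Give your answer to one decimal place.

1771.6 ft

Two edge vectors: Well A→Well B = (-237, -207, -8.4), Well A→Well C = (-32, -164, -30.8).
Normal n = (Well A→Well B) × (Well A→Well C) = (4998, -7030.8, 32244).
So ∂z/∂x = −n_x/n_z = −0.155005582 and ∂z/∂y = −n_y/n_z = 0.218049870.
Intercept c from Well A: 1784 + 47625.16 − 1063451.67 = −1014042.52.
At (307159, 4876983): z = −47611.4 + 1063425.5 − 1014042.52 = 1771.6 ft.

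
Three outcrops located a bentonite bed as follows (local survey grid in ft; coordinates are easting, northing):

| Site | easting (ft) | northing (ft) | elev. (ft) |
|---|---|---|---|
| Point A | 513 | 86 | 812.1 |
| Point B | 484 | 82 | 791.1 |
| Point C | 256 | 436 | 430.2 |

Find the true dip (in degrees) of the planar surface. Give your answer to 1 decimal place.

Let the plane be z = a·easting + b·northing + c.
Point B−Point A: −29a − 4b = −21;  Point C−Point A: −257a + 350b = −381.9.
Solving gives a = 0.79420, b = −0.50797.
Gradient magnitude |∇z| = √(a² + b²) = √(0.63076 + 0.25803) = 0.94276.
True dip = arctan(0.94276) = 43.3°, dipping toward WNW (azimuth ≈ 303°).

43.3°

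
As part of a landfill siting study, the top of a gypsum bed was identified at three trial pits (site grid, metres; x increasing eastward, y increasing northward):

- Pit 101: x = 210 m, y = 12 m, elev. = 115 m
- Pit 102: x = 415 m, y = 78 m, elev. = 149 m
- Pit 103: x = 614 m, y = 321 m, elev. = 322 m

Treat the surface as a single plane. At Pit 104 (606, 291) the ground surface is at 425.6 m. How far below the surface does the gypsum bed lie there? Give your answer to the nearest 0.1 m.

126.4 m

Two edge vectors: Pit 101→Pit 102 = (205, 66, 34), Pit 101→Pit 103 = (404, 309, 207).
Normal n = (Pit 101→Pit 102) × (Pit 101→Pit 103) = (3156, -28699, 36681).
So ∂z/∂x = −n_x/n_z = −0.08604 and ∂z/∂y = −n_y/n_z = 0.78239.
Intercept c from Pit 101: 115 + 18.07 − 9.39 = 123.68.
At (606, 291): z_contact = −52.14 + 227.68 + 123.68 = 299.22 m.
Depth below ground = 425.6 − 299.22 = 126.4 m.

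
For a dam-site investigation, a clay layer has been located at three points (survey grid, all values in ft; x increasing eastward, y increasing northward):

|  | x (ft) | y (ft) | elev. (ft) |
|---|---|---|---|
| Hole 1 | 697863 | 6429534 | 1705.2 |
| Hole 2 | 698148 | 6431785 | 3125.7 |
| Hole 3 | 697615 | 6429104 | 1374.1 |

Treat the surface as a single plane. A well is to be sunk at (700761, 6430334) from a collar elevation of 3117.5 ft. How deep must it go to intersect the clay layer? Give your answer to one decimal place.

44.2 ft

Two edge vectors: Hole 1→Hole 2 = (285, 2251, 1420.5), Hole 1→Hole 3 = (-248, -430, -331.1).
Normal n = (Hole 1→Hole 2) × (Hole 1→Hole 3) = (-134491.1, -257920.5, 435698).
So ∂z/∂x = −n_x/n_z = 0.308679636 and ∂z/∂y = −n_y/n_z = 0.591970815.
Intercept c from Hole 1: 1705.2 − 215416.10 − 3806096.48 = −4019807.38.
At (700761, 6430334): z_contact = 216310.65 + 3806570.06 − 4019807.38 = 3073.33 ft.
Depth below ground = 3117.5 − 3073.33 = 44.2 ft.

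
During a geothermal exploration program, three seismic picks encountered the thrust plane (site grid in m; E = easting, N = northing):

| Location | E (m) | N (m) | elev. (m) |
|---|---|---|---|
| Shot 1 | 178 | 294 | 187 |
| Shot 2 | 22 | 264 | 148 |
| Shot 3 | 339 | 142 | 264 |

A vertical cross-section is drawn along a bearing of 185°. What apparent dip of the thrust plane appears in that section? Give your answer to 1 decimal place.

Let the plane be z = a·E + b·N + c.
Shot 2−Shot 1: −156a − 30b = −39;  Shot 3−Shot 1: 161a − 152b = 77.
Solving gives a = 0.28863, b = −0.20086.
Unit vector along 185° is (sin 185°, cos 185°) = (-0.0872, -0.9962).
Slope in that direction = a·(-0.0872) + b·(-0.9962) = 0.17494.
Apparent dip = arctan|0.17494| = 9.9° (true dip is 19.4°, so apparent ≤ true as expected).

9.9°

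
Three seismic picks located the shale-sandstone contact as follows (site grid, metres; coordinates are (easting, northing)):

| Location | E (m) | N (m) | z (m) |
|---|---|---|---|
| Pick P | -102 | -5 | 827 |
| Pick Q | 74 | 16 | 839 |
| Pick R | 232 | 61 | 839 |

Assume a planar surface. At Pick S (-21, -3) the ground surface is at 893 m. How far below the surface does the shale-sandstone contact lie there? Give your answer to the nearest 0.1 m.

Two edge vectors: Pick P→Pick Q = (176, 21, 12), Pick P→Pick R = (334, 66, 12).
Normal n = (Pick P→Pick Q) × (Pick P→Pick R) = (-540, 1896, 4602).
So ∂z/∂E = −n_x/n_z = 0.11734 and ∂z/∂N = −n_y/n_z = −0.41199.
Intercept c from Pick P: 827 + 11.97 − 2.06 = 836.91.
At (-21, -3): z_contact = −2.46 + 1.24 + 836.91 = 835.68 m.
Depth below ground = 893 − 835.68 = 57.3 m.

57.3 m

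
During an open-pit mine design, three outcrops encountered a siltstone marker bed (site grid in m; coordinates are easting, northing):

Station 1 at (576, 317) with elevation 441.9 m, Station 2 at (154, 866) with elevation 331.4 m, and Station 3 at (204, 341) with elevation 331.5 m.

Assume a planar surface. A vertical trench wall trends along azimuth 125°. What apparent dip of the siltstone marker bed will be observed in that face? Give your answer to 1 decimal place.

12.9°

Two edge vectors: Station 1→Station 2 = (-422, 549, -110.5), Station 1→Station 3 = (-372, 24, -110.4).
Normal n = (Station 1→Station 2) × (Station 1→Station 3) = (-57957.6, -5482.8, 194100).
So ∂z/∂easting = −n_x/n_z = 0.29860 and ∂z/∂northing = −n_y/n_z = 0.02825.
Unit vector along 125° is (sin 125°, cos 125°) = (0.8192, -0.5736).
Slope in that direction = a·(0.8192) + b·(-0.5736) = 0.22839.
Apparent dip = arctan|0.22839| = 12.9° (true dip is 16.7°, so apparent ≤ true as expected).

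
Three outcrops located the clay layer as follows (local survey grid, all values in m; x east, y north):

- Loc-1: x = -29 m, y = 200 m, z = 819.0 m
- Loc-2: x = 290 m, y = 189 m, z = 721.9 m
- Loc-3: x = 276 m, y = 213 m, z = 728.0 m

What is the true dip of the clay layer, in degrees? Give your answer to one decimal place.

17.3°

Let the plane be z = a·x + b·y + c.
Loc-2−Loc-1: 319a − 11b = −97.1;  Loc-3−Loc-1: 305a + 13b = −91.
Solving gives a = −0.30169, b = 0.07818.
Gradient magnitude |∇z| = √(a² + b²) = √(0.09102 + 0.00611) = 0.31166.
True dip = arctan(0.31166) = 17.3°, dipping toward ESE (azimuth ≈ 105°).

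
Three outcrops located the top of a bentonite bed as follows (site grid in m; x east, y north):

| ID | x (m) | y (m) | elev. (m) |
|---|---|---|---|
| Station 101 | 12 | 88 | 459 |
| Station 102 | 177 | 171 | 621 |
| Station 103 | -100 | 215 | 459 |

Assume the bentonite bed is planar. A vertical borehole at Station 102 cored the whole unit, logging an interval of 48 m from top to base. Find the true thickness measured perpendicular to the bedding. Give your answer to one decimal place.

35.6 m

Two edge vectors: Station 101→Station 102 = (165, 83, 162), Station 101→Station 103 = (-112, 127, 0).
Normal n = (Station 101→Station 102) × (Station 101→Station 103) = (-20574, -18144, 30251).
So ∂z/∂x = −n_x/n_z = 0.68011 and ∂z/∂y = −n_y/n_z = 0.59978.
|∇z| = √(a²+b²) = 0.90680, so dip δ = arctan(0.90680) = 42.20°.
True thickness = vertical thickness × cos δ = 48 × cos 42.20° = 35.6 m.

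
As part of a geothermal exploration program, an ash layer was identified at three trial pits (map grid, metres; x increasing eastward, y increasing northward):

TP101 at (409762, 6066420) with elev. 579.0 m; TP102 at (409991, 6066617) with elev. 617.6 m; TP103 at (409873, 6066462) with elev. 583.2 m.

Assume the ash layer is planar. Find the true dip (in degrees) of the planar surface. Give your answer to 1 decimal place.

Two edge vectors: TP101→TP102 = (229, 197, 38.6), TP101→TP103 = (111, 42, 4.2).
Normal n = (TP101→TP102) × (TP101→TP103) = (-793.8, 3322.8, -12249).
So ∂z/∂x = −n_x/n_z = −0.06481 and ∂z/∂y = −n_y/n_z = 0.27127.
Gradient magnitude |∇z| = √(a² + b²) = √(0.00420 + 0.07359) = 0.27890.
True dip = arctan(0.27890) = 15.6°, dipping toward SSE (azimuth ≈ 167°).

15.6°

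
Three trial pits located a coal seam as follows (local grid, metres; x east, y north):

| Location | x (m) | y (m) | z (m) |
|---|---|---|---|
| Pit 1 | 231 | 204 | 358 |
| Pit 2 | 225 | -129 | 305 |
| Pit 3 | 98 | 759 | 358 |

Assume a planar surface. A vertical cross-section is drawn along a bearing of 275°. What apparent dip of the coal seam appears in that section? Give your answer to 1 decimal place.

Let the plane be z = a·x + b·y + c.
Pit 2−Pit 1: −6a − 333b = −53;  Pit 3−Pit 1: −133a + 555b = 0.
Solving gives a = 0.61772, b = 0.14803.
Unit vector along 275° is (sin 275°, cos 275°) = (-0.9962, 0.0872).
Slope in that direction = a·(-0.9962) + b·(0.0872) = −0.60246.
Apparent dip = arctan|0.60246| = 31.1° (true dip is 32.4°, so apparent ≤ true as expected).

31.1°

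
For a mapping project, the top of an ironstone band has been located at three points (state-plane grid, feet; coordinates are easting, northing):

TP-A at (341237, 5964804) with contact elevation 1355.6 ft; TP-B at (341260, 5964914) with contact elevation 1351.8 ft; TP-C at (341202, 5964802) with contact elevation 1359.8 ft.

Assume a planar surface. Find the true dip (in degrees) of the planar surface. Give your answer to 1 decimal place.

Two edge vectors: TP-A→TP-B = (23, 110, -3.8), TP-A→TP-C = (-35, -2, 4.2).
Normal n = (TP-A→TP-B) × (TP-A→TP-C) = (454.4, 36.4, 3804).
So ∂z/∂easting = −n_x/n_z = −0.11945 and ∂z/∂northing = −n_y/n_z = −0.00957.
Gradient magnitude |∇z| = √(a² + b²) = √(0.01427 + 0.00009) = 0.11984.
True dip = arctan(0.11984) = 6.8°, dipping toward E (azimuth ≈ 085°).

6.8°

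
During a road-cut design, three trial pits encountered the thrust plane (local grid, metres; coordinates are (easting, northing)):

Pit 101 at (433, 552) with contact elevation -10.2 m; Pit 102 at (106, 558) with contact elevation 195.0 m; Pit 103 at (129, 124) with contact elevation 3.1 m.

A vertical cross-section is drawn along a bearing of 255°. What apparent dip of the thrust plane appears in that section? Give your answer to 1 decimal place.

Let the plane be z = a·E + b·N + c.
Pit 102−Pit 101: −327a + 6b = 205.2;  Pit 103−Pit 101: −304a − 428b = 13.3.
Solving gives a = −0.62001, b = 0.40931.
Unit vector along 255° is (sin 255°, cos 255°) = (-0.9659, -0.2588).
Slope in that direction = a·(-0.9659) + b·(-0.2588) = 0.49295.
Apparent dip = arctan|0.49295| = 26.2° (true dip is 36.6°, so apparent ≤ true as expected).

26.2°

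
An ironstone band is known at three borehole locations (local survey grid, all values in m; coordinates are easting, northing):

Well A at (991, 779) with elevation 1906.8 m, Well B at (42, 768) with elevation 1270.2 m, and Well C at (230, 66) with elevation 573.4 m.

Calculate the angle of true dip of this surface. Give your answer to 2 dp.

53.28°

Let the plane be z = a·easting + b·northing + c.
Well B−Well A: −949a − 11b = −636.6;  Well C−Well A: −761a − 713b = −1333.4.
Solving gives a = 0.65727, b = 1.16861.
Gradient magnitude |∇z| = √(a² + b²) = √(0.43200 + 1.36566) = 1.34077.
True dip = arctan(1.34077) = 53.28°, dipping toward SSW (azimuth ≈ 209°).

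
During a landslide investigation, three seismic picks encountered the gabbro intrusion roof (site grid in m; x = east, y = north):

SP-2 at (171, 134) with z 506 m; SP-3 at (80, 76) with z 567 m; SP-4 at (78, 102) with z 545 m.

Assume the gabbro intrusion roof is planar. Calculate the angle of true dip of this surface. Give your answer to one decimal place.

Two edge vectors: SP-2→SP-3 = (-91, -58, 61), SP-2→SP-4 = (-93, -32, 39).
Normal n = (SP-2→SP-3) × (SP-2→SP-4) = (-310, -2124, -2482).
So ∂z/∂x = −n_x/n_z = −0.12490 and ∂z/∂y = −n_y/n_z = −0.85576.
Gradient magnitude |∇z| = √(a² + b²) = √(0.01560 + 0.73233) = 0.86483.
True dip = arctan(0.86483) = 40.9°, dipping toward N (azimuth ≈ 008°).

40.9°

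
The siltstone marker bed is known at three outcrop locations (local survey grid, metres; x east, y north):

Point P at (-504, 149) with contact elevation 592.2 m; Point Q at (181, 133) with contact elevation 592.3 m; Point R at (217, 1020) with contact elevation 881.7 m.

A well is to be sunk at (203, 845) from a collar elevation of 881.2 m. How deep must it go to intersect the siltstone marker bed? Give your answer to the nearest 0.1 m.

56.7 m

Two edge vectors: Point P→Point Q = (685, -16, 0.1), Point P→Point R = (721, 871, 289.5).
Normal n = (Point P→Point Q) × (Point P→Point R) = (-4719.1, -198235.4, 608171).
So ∂z/∂x = −n_x/n_z = 0.007759 and ∂z/∂y = −n_y/n_z = 0.325953.
Intercept c from Point P: 592.2 + 3.91 − 48.57 = 547.54.
At (203, 845): z_contact = 1.58 + 275.43 + 547.54 = 824.55 m.
Depth below ground = 881.2 − 824.55 = 56.7 m.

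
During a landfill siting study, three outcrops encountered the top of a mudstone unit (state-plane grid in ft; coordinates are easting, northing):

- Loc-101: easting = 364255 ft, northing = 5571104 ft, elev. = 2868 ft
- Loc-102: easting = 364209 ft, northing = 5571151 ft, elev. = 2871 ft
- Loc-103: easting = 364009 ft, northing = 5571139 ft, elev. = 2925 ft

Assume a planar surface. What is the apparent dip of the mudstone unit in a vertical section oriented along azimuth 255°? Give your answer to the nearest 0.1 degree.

16.6°

Let the plane be z = a·easting + b·northing + c.
Loc-102−Loc-101: −46a + 47b = 3;  Loc-103−Loc-101: −246a + 35b = 57.
Solving gives a = −0.25864, b = −0.18931.
Unit vector along 255° is (sin 255°, cos 255°) = (-0.9659, -0.2588).
Slope in that direction = a·(-0.9659) + b·(-0.2588) = 0.29883.
Apparent dip = arctan|0.29883| = 16.6° (true dip is 17.8°, so apparent ≤ true as expected).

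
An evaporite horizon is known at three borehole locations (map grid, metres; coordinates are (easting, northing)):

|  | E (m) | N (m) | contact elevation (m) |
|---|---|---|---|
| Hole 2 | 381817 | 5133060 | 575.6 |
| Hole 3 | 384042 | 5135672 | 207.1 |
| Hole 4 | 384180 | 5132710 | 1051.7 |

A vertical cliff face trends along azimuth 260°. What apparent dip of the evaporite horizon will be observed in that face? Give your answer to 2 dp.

6.26°

Let the plane be z = a·E + b·N + c.
Hole 3−Hole 2: 2225a + 2612b = −368.5;  Hole 4−Hole 2: 2363a − 350b = 476.1.
Solving gives a = 0.16035, b = −0.27767.
Unit vector along 260° is (sin 260°, cos 260°) = (-0.9848, -0.1736).
Slope in that direction = a·(-0.9848) + b·(-0.1736) = −0.10970.
Apparent dip = arctan|0.10970| = 6.26° (true dip is 17.8°, so apparent ≤ true as expected).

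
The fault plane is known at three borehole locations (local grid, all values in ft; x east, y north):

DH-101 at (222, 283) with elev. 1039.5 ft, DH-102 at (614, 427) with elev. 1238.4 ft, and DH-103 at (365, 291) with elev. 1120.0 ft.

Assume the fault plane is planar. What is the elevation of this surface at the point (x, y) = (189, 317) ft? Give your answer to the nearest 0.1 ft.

Let the plane be z = a·x + b·y + c.
DH-102−DH-101: 392a + 144b = 198.9;  DH-103−DH-101: 143a + 8b = 80.5.
Solving gives a = 0.57291, b = −0.17835.
Then c = 1039.5 − a·222 − b·283 = 962.79.
At (189, 317): z = 108.3 − 56.5 + 962.79 = 1014.5 ft.

1014.5 ft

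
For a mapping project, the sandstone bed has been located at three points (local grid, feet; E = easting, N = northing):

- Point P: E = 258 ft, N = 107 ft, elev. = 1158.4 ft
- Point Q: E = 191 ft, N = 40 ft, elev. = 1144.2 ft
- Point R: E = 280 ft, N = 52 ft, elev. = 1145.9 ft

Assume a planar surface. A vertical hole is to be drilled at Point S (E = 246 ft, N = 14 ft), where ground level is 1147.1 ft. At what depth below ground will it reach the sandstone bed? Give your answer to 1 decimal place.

9.3 ft

Let the plane be z = a·E + b·N + c.
Point Q−Point P: −67a − 67b = −14.2;  Point R−Point P: 22a − 55b = −12.5.
Solving gives a = −0.01095, b = 0.22289.
Then c = 1158.4 − a·258 − b·107 = 1137.38.
At (246, 14): z_contact = −2.69 + 3.12 + 1137.38 = 1137.80 ft.
Depth below ground = 1147.1 − 1137.80 = 9.3 ft.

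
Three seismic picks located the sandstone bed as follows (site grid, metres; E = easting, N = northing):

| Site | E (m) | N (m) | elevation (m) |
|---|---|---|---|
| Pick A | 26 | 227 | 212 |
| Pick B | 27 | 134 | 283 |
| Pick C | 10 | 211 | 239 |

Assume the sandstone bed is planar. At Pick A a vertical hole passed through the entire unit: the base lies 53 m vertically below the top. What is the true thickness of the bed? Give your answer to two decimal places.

33.97 m

Two edge vectors: Pick A→Pick B = (1, -93, 71), Pick A→Pick C = (-16, -16, 27).
Normal n = (Pick A→Pick B) × (Pick A→Pick C) = (-1375, -1163, -1504).
So ∂z/∂E = −n_x/n_z = −0.91423 and ∂z/∂N = −n_y/n_z = −0.77327.
|∇z| = √(a²+b²) = 1.19740, so dip δ = arctan(1.19740) = 50.13°.
True thickness = vertical thickness × cos δ = 53 × cos 50.13° = 33.97 m.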